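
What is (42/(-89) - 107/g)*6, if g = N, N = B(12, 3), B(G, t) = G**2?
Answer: -15571/2136 ≈ -7.2898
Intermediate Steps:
N = 144 (N = 12**2 = 144)
g = 144
(42/(-89) - 107/g)*6 = (42/(-89) - 107/144)*6 = (42*(-1/89) - 107*1/144)*6 = (-42/89 - 107/144)*6 = -15571/12816*6 = -15571/2136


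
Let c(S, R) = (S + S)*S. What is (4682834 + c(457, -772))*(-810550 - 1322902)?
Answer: -10881740196464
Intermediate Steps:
c(S, R) = 2*S² (c(S, R) = (2*S)*S = 2*S²)
(4682834 + c(457, -772))*(-810550 - 1322902) = (4682834 + 2*457²)*(-810550 - 1322902) = (4682834 + 2*208849)*(-2133452) = (4682834 + 417698)*(-2133452) = 5100532*(-2133452) = -10881740196464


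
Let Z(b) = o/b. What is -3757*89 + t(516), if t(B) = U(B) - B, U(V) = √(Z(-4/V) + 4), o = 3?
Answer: -334889 + I*√383 ≈ -3.3489e+5 + 19.57*I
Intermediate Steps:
Z(b) = 3/b
U(V) = √(4 - 3*V/4) (U(V) = √(3/((-4/V)) + 4) = √(3*(-V/4) + 4) = √(-3*V/4 + 4) = √(4 - 3*V/4))
t(B) = √(16 - 3*B)/2 - B
-3757*89 + t(516) = -3757*89 + (√(16 - 3*516)/2 - 1*516) = -334373 + (√(16 - 1548)/2 - 516) = -334373 + (√(-1532)/2 - 516) = -334373 + ((2*I*√383)/2 - 516) = -334373 + (I*√383 - 516) = -334373 + (-516 + I*√383) = -334889 + I*√383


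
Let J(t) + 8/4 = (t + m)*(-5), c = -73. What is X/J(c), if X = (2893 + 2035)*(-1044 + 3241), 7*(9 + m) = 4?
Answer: 18946928/709 ≈ 26723.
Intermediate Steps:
m = -59/7 (m = -9 + (1/7)*4 = -9 + 4/7 = -59/7 ≈ -8.4286)
J(t) = 281/7 - 5*t (J(t) = -2 + (t - 59/7)*(-5) = -2 + (-59/7 + t)*(-5) = -2 + (295/7 - 5*t) = 281/7 - 5*t)
X = 10826816 (X = 4928*2197 = 10826816)
X/J(c) = 10826816/(281/7 - 5*(-73)) = 10826816/(281/7 + 365) = 10826816/(2836/7) = 10826816*(7/2836) = 18946928/709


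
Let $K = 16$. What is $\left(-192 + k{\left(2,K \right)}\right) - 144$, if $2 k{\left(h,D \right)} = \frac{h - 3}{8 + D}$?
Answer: $- \frac{16129}{48} \approx -336.02$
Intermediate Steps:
$k{\left(h,D \right)} = \frac{-3 + h}{2 \left(8 + D\right)}$ ($k{\left(h,D \right)} = \frac{\left(h - 3\right) \frac{1}{8 + D}}{2} = \frac{\left(-3 + h\right) \frac{1}{8 + D}}{2} = \frac{\frac{1}{8 + D} \left(-3 + h\right)}{2} = \frac{-3 + h}{2 \left(8 + D\right)}$)
$\left(-192 + k{\left(2,K \right)}\right) - 144 = \left(-192 + \frac{-3 + 2}{2 \left(8 + 16\right)}\right) - 144 = \left(-192 + \frac{1}{2} \cdot \frac{1}{24} \left(-1\right)\right) - 144 = \left(-192 - \frac{1}{48}\right) - 144 = - \frac{9217}{48} - 144 = - \frac{16129}{48}$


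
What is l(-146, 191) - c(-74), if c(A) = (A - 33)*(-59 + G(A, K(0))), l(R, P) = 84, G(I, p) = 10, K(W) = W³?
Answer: -5159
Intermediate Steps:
c(A) = 1617 - 49*A (c(A) = (A - 33)*(-59 + 10) = (-33 + A)*(-49) = 1617 - 49*A)
l(-146, 191) - c(-74) = 84 - (1617 - 49*(-74)) = 84 - (1617 + 3626) = 84 - 1*5243 = 84 - 5243 = -5159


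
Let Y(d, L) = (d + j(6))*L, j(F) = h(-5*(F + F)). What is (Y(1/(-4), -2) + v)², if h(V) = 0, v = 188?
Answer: 142129/4 ≈ 35532.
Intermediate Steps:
j(F) = 0
Y(d, L) = L*d (Y(d, L) = (d + 0)*L = d*L = L*d)
(Y(1/(-4), -2) + v)² = (-2/(-4) + 188)² = (-2*(-¼) + 188)² = (½ + 188)² = (377/2)² = 142129/4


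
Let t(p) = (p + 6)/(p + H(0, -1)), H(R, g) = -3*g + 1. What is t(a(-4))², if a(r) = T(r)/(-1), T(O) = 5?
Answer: 1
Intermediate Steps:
H(R, g) = 1 - 3*g
a(r) = -5 (a(r) = 5/(-1) = 5*(-1) = -5)
t(p) = (6 + p)/(4 + p) (t(p) = (p + 6)/(p + (1 - 3*(-1))) = (6 + p)/(p + (1 + 3)) = (6 + p)/(p + 4) = (6 + p)/(4 + p))
t(a(-4))² = ((6 - 5)/(4 - 5))² = (1/(-1))² = (-1*1)² = (-1)² = 1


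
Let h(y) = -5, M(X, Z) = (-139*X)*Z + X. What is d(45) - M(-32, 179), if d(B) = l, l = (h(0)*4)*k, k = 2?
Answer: -796200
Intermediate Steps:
M(X, Z) = X - 139*X*Z (M(X, Z) = -139*X*Z + X = X - 139*X*Z)
l = -40 (l = -5*4*2 = -20*2 = -40)
d(B) = -40
d(45) - M(-32, 179) = -40 - (-32)*(1 - 139*179) = -40 - (-32)*(1 - 24881) = -40 - (-32)*(-24880) = -40 - 1*796160 = -40 - 796160 = -796200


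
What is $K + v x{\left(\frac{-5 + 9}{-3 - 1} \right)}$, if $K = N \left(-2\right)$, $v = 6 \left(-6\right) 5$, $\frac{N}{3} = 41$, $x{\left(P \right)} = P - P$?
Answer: $-246$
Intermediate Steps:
$x{\left(P \right)} = 0$
$N = 123$ ($N = 3 \cdot 41 = 123$)
$v = -180$ ($v = \left(-36\right) 5 = -180$)
$K = -246$ ($K = 123 \left(-2\right) = -246$)
$K + v x{\left(\frac{-5 + 9}{-3 - 1} \right)} = -246 - 0 = -246 + 0 = -246$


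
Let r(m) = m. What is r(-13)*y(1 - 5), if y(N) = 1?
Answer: -13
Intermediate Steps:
r(-13)*y(1 - 5) = -13*1 = -13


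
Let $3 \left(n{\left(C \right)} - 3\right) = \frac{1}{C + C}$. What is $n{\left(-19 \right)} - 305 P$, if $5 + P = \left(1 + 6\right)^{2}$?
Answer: $- \frac{1529539}{114} \approx -13417.0$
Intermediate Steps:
$n{\left(C \right)} = 3 + \frac{1}{6 C}$ ($n{\left(C \right)} = 3 + \frac{1}{3 \left(C + C\right)} = 3 + \frac{1}{3 \cdot 2 C} = 3 + \frac{\frac{1}{2} \frac{1}{C}}{3} = 3 + \frac{1}{6 C}$)
$P = 44$ ($P = -5 + \left(1 + 6\right)^{2} = -5 + 7^{2} = -5 + 49 = 44$)
$n{\left(-19 \right)} - 305 P = \left(3 + \frac{1}{6 \left(-19\right)}\right) - 13420 = \left(3 + \frac{1}{6} \left(- \frac{1}{19}\right)\right) - 13420 = \left(3 - \frac{1}{114}\right) - 13420 = \frac{341}{114} - 13420 = - \frac{1529539}{114}$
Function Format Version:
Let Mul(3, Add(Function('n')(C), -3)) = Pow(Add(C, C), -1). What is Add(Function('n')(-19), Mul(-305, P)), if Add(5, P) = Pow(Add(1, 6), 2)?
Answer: Rational(-1529539, 114) ≈ -13417.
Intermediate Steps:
Function('n')(C) = Add(3, Mul(Rational(1, 6), Pow(C, -1))) (Function('n')(C) = Add(3, Mul(Rational(1, 3), Pow(Add(C, C), -1))) = Add(3, Mul(Rational(1, 3), Pow(Mul(2, C), -1))) = Add(3, Mul(Rational(1, 3), Mul(Rational(1, 2), Pow(C, -1)))) = Add(3, Mul(Rational(1, 6), Pow(C, -1))))
P = 44 (P = Add(-5, Pow(Add(1, 6), 2)) = Add(-5, Pow(7, 2)) = Add(-5, 49) = 44)
Add(Function('n')(-19), Mul(-305, P)) = Add(Add(3, Mul(Rational(1, 6), Pow(-19, -1))), Mul(-305, 44)) = Add(Add(3, Mul(Rational(1, 6), Rational(-1, 19))), -13420) = Add(Add(3, Rational(-1, 114)), -13420) = Add(Rational(341, 114), -13420) = Rational(-1529539, 114)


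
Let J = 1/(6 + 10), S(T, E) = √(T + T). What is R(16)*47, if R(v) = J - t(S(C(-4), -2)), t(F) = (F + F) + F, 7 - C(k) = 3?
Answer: 47/16 - 282*√2 ≈ -395.87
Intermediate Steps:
C(k) = 4 (C(k) = 7 - 1*3 = 7 - 3 = 4)
S(T, E) = √2*√T (S(T, E) = √(2*T) = √2*√T)
t(F) = 3*F (t(F) = 2*F + F = 3*F)
J = 1/16 ≈ 0.062500
R(v) = 1/16 - 6*√2 (R(v) = 1/16 - 3*√2*√4 = 1/16 - 3*√2*2 = 1/16 - 3*2*√2 = 1/16 - 6*√2)
R(16)*47 = (1/16 - 6*√2)*47 = 47/16 - 282*√2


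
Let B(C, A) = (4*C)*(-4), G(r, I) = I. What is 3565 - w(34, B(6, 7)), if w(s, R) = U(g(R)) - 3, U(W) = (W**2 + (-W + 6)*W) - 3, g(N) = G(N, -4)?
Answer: 3595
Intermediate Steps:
B(C, A) = -16*C
g(N) = -4
U(W) = -3 + W**2 + W*(6 - W) (U(W) = (W**2 + (6 - W)*W) - 3 = (W**2 + W*(6 - W)) - 3 = -3 + W**2 + W*(6 - W))
w(s, R) = -30 (w(s, R) = (-3 + 6*(-4)) - 3 = (-3 - 24) - 3 = -27 - 3 = -30)
3565 - w(34, B(6, 7)) = 3565 - 1*(-30) = 3565 + 30 = 3595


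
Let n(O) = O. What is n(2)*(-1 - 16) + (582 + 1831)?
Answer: 2379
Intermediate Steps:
n(2)*(-1 - 16) + (582 + 1831) = 2*(-1 - 16) + (582 + 1831) = 2*(-17) + 2413 = -34 + 2413 = 2379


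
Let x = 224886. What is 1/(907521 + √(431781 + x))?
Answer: 302507/274531236258 - 11*√67/91510412086 ≈ 1.1009e-6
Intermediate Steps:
1/(907521 + √(431781 + x)) = 1/(907521 + √(431781 + 224886)) = 1/(907521 + √656667) = 1/(907521 + 99*√67)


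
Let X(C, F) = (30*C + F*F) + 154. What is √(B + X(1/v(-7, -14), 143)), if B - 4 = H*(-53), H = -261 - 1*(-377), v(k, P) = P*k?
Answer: √708506/7 ≈ 120.25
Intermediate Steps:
H = 116 (H = -261 + 377 = 116)
X(C, F) = 154 + F² + 30*C (X(C, F) = (30*C + F²) + 154 = (F² + 30*C) + 154 = 154 + F² + 30*C)
B = -6144 (B = 4 + 116*(-53) = 4 - 6148 = -6144)
√(B + X(1/v(-7, -14), 143)) = √(-6144 + (154 + 143² + 30/((-14*(-7))))) = √(-6144 + (154 + 20449 + 30/98)) = √(-6144 + (154 + 20449 + 30*(1/98))) = √(-6144 + (154 + 20449 + 15/49)) = √(-6144 + 1009562/49) = √(708506/49) = √708506/7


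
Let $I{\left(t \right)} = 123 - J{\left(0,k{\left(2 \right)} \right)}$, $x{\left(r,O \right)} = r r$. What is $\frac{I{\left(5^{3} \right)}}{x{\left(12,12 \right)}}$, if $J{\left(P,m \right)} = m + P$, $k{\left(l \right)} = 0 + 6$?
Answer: $\frac{13}{16} \approx 0.8125$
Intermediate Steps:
$x{\left(r,O \right)} = r^{2}$
$k{\left(l \right)} = 6$
$J{\left(P,m \right)} = P + m$
$I{\left(t \right)} = 117$ ($I{\left(t \right)} = 123 - \left(0 + 6\right) = 123 - 6 = 117$)
$\frac{I{\left(5^{3} \right)}}{x{\left(12,12 \right)}} = \frac{117}{12^{2}} = \frac{117}{144} = 117 \cdot \frac{1}{144} = \frac{13}{16}$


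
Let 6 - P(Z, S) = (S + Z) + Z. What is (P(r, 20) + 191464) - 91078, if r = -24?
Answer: 100420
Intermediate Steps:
P(Z, S) = 6 - S - 2*Z (P(Z, S) = 6 - ((S + Z) + Z) = 6 - (S + 2*Z) = 6 + (-S - 2*Z) = 6 - S - 2*Z)
(P(r, 20) + 191464) - 91078 = ((6 - 1*20 - 2*(-24)) + 191464) - 91078 = ((6 - 20 + 48) + 191464) - 91078 = (34 + 191464) - 91078 = 191498 - 91078 = 100420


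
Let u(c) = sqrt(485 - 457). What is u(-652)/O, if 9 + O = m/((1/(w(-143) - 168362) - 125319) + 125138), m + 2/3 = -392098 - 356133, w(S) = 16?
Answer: 182823762*sqrt(7)/377062717541 ≈ 0.0012828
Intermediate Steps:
m = -2244695/3 (m = -2/3 + (-392098 - 356133) = -2/3 - 748231 = -2244695/3 ≈ -7.4823e+5)
u(c) = 2*sqrt(7) (u(c) = sqrt(28) = 2*sqrt(7))
O = 377062717541/91411881 (O = -9 - 2244695/(3*((1/(16 - 168362) - 125319) + 125138)) = -9 - 2244695/(3*((1/(-168346) - 125319) + 125138)) = -9 - 2244695/(3*((-1/168346 - 125319) + 125138)) = -9 - 2244695/(3*(-21096952375/168346 + 125138)) = -9 - 2244695/(3*(-30470627/168346)) = -9 - 2244695/3*(-168346/30470627) = -9 + 377885424470/91411881 = 377062717541/91411881 ≈ 4124.9)
u(-652)/O = (2*sqrt(7))/(377062717541/91411881) = (2*sqrt(7))*(91411881/377062717541) = 182823762*sqrt(7)/377062717541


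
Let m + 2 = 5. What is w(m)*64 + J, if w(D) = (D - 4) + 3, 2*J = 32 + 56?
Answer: 172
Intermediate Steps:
m = 3 (m = -2 + 5 = 3)
J = 44 (J = (32 + 56)/2 = (½)*88 = 44)
w(D) = -1 + D (w(D) = (-4 + D) + 3 = -1 + D)
w(m)*64 + J = (-1 + 3)*64 + 44 = 2*64 + 44 = 128 + 44 = 172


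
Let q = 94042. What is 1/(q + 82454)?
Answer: 1/176496 ≈ 5.6659e-6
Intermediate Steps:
1/(q + 82454) = 1/(94042 + 82454) = 1/176496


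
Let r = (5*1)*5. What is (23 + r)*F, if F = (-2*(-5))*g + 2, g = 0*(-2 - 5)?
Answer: 96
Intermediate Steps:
r = 25 (r = 5*5 = 25)
g = 0 (g = 0*(-7) = 0)
F = 2 (F = -2*(-5)*0 + 2 = 10*0 + 2 = 0 + 2 = 2)
(23 + r)*F = (23 + 25)*2 = 48*2 = 96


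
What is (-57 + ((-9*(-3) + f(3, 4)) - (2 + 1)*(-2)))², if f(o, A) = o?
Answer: 441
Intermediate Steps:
(-57 + ((-9*(-3) + f(3, 4)) - (2 + 1)*(-2)))² = (-57 + ((-9*(-3) + 3) - (2 + 1)*(-2)))² = (-57 + ((27 + 3) - 3*(-2)))² = (-57 + (30 - 1*(-6)))² = (-57 + (30 + 6))² = (-57 + 36)² = (-21)² = 441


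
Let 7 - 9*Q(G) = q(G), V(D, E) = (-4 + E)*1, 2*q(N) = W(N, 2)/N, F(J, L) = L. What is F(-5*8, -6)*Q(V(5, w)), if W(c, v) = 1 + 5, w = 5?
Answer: -8/3 ≈ -2.6667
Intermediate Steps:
W(c, v) = 6
q(N) = 3/N (q(N) = (6/N)/2 = 3/N)
V(D, E) = -4 + E
Q(G) = 7/9 - 1/(3*G)
F(-5*8, -6)*Q(V(5, w)) = -2*(-3 + 7*(-4 + 5))/(3*(-4 + 5)) = -2*(-3 + 7*1)/(3*1) = -2*(-3 + 7)/3 = -2*4/3 = -6*4/9 = -8/3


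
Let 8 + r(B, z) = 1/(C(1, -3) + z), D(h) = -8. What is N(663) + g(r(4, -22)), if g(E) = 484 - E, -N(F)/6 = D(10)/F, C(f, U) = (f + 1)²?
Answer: 1957685/3978 ≈ 492.13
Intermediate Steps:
C(f, U) = (1 + f)²
r(B, z) = -8 + 1/(4 + z) (r(B, z) = -8 + 1/((1 + 1)² + z) = -8 + 1/(2² + z) = -8 + 1/(4 + z))
N(F) = 48/F (N(F) = -(-48)/F = 48/F)
N(663) + g(r(4, -22)) = 48/663 + (484 - (-31 - 8*(-22))/(4 - 22)) = 48*(1/663) + (484 - (-31 + 176)/(-18)) = 16/221 + (484 - (-1)*145/18) = 16/221 + (484 - 1*(-145/18)) = 16/221 + (484 + 145/18) = 16/221 + 8857/18 = 1957685/3978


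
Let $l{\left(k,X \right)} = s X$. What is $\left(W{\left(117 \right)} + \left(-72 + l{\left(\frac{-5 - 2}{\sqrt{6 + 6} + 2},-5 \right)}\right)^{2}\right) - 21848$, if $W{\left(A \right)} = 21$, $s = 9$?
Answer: $-8138$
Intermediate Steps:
$l{\left(k,X \right)} = 9 X$
$\left(W{\left(117 \right)} + \left(-72 + l{\left(\frac{-5 - 2}{\sqrt{6 + 6} + 2},-5 \right)}\right)^{2}\right) - 21848 = \left(21 + \left(-72 + 9 \left(-5\right)\right)^{2}\right) - 21848 = \left(21 + \left(-72 - 45\right)^{2}\right) - 21848 = \left(21 + \left(-117\right)^{2}\right) - 21848 = \left(21 + 13689\right) - 21848 = 13710 - 21848 = -8138$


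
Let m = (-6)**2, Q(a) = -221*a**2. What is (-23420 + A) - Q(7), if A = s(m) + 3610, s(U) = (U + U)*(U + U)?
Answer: -3797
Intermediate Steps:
m = 36
s(U) = 4*U**2 (s(U) = (2*U)*(2*U) = 4*U**2)
A = 8794 (A = 4*36**2 + 3610 = 4*1296 + 3610 = 5184 + 3610 = 8794)
(-23420 + A) - Q(7) = (-23420 + 8794) - (-221)*7**2 = -14626 - (-221)*49 = -14626 - 1*(-10829) = -14626 + 10829 = -3797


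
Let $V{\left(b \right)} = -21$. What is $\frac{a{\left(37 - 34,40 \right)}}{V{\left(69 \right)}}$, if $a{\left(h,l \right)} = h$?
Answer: $- \frac{1}{7} \approx -0.14286$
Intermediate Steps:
$\frac{a{\left(37 - 34,40 \right)}}{V{\left(69 \right)}} = \frac{37 - 34}{-21} = 3 \left(- \frac{1}{21}\right) = - \frac{1}{7}$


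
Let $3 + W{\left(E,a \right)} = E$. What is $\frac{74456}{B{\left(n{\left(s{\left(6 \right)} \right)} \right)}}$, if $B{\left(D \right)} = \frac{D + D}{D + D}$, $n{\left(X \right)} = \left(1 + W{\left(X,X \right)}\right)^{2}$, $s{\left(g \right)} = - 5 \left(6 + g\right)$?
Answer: $74456$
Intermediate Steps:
$W{\left(E,a \right)} = -3 + E$
$s{\left(g \right)} = -30 - 5 g$
$n{\left(X \right)} = \left(-2 + X\right)^{2}$ ($n{\left(X \right)} = \left(1 + \left(-3 + X\right)\right)^{2} = \left(-2 + X\right)^{2}$)
$B{\left(D \right)} = 1$ ($B{\left(D \right)} = \frac{2 D}{2 D} = 2 D \frac{1}{2 D} = 1$)
$\frac{74456}{B{\left(n{\left(s{\left(6 \right)} \right)} \right)}} = \frac{74456}{1} = 74456 \cdot 1 = 74456$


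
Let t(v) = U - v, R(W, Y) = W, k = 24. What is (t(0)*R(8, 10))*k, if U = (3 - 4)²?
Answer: 192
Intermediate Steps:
U = 1 (U = (-1)² = 1)
t(v) = 1 - v
(t(0)*R(8, 10))*k = ((1 - 1*0)*8)*24 = ((1 + 0)*8)*24 = (1*8)*24 = 8*24 = 192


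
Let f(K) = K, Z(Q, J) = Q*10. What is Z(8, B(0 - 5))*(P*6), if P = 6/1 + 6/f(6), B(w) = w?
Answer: 3360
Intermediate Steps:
Z(Q, J) = 10*Q
P = 7 (P = 6/1 + 6/6 = 6*1 + 6*(⅙) = 6 + 1 = 7)
Z(8, B(0 - 5))*(P*6) = (10*8)*(7*6) = 80*42 = 3360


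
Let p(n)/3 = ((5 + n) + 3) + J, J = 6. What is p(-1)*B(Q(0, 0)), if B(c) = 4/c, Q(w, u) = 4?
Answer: 39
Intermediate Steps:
p(n) = 42 + 3*n (p(n) = 3*(((5 + n) + 3) + 6) = 3*((8 + n) + 6) = 3*(14 + n) = 42 + 3*n)
p(-1)*B(Q(0, 0)) = (42 + 3*(-1))*(4/4) = (42 - 3)*(4*(1/4)) = 39*1 = 39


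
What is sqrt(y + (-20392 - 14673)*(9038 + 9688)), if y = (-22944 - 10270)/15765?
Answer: 2*I*sqrt(40798746732846615)/15765 ≈ 25625.0*I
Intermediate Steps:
y = -33214/15765 (y = -33214*1/15765 = -33214/15765 ≈ -2.1068)
sqrt(y + (-20392 - 14673)*(9038 + 9688)) = sqrt(-33214/15765 + (-20392 - 14673)*(9038 + 9688)) = sqrt(-33214/15765 - 35065*18726) = sqrt(-33214/15765 - 656627190) = sqrt(-10351727683564/15765) = 2*I*sqrt(40798746732846615)/15765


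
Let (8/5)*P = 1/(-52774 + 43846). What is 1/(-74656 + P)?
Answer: -71424/5332230149 ≈ -1.3395e-5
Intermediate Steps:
P = -5/71424 (P = 5/(8*(-52774 + 43846)) = (5/8)/(-8928) = (5/8)*(-1/8928) = -5/71424 ≈ -7.0004e-5)
1/(-74656 + P) = 1/(-74656 - 5/71424) = 1/(-5332230149/71424) = -71424/5332230149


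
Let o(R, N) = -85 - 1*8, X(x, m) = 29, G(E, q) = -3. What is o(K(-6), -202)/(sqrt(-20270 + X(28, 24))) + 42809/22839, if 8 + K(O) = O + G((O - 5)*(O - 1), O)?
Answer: 42809/22839 + 31*I*sqrt(2249)/2249 ≈ 1.8744 + 0.65368*I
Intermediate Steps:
K(O) = -11 + O (K(O) = -8 + (O - 3) = -8 + (-3 + O) = -11 + O)
o(R, N) = -93 (o(R, N) = -85 - 8 = -93)
o(K(-6), -202)/(sqrt(-20270 + X(28, 24))) + 42809/22839 = -93/sqrt(-20270 + 29) + 42809/22839 = -93*(-I*sqrt(2249)/6747) + 42809*(1/22839) = -93*(-I*sqrt(2249)/6747) + 42809/22839 = -(-31)*I*sqrt(2249)/2249 + 42809/22839 = 31*I*sqrt(2249)/2249 + 42809/22839 = 42809/22839 + 31*I*sqrt(2249)/2249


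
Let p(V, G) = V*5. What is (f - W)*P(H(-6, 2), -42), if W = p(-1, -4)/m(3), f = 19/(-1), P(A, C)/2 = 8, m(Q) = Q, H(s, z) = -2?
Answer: -832/3 ≈ -277.33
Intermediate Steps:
p(V, G) = 5*V
P(A, C) = 16 (P(A, C) = 2*8 = 16)
f = -19 (f = 19*(-1) = -19)
W = -5/3 (W = (5*(-1))/3 = -5*⅓ = -5/3 ≈ -1.6667)
(f - W)*P(H(-6, 2), -42) = (-19 - 1*(-5/3))*16 = (-19 + 5/3)*16 = -52/3*16 = -832/3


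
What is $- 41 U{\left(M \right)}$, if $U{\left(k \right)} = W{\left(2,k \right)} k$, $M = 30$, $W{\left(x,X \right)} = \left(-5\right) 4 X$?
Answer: $738000$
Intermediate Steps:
$W{\left(x,X \right)} = - 20 X$
$U{\left(k \right)} = - 20 k^{2}$ ($U{\left(k \right)} = - 20 k k = - 20 k^{2}$)
$- 41 U{\left(M \right)} = - 41 \left(- 20 \cdot 30^{2}\right) = - 41 \left(\left(-20\right) 900\right) = \left(-41\right) \left(-18000\right) = 738000$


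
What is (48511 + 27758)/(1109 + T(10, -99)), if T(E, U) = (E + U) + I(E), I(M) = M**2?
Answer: 76269/1120 ≈ 68.097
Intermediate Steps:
T(E, U) = E + U + E**2 (T(E, U) = (E + U) + E**2 = E + U + E**2)
(48511 + 27758)/(1109 + T(10, -99)) = (48511 + 27758)/(1109 + (10 - 99 + 10**2)) = 76269/(1109 + (10 - 99 + 100)) = 76269/(1109 + 11) = 76269/1120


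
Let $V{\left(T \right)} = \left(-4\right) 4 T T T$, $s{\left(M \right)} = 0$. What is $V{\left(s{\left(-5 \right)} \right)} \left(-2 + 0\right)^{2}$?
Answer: $0$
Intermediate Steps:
$V{\left(T \right)} = - 16 T^{3}$ ($V{\left(T \right)} = - 16 T^{2} T = - 16 T^{3}$)
$V{\left(s{\left(-5 \right)} \right)} \left(-2 + 0\right)^{2} = - 16 \cdot 0^{3} \left(-2 + 0\right)^{2} = \left(-16\right) 0 \left(-2\right)^{2} = 0 \cdot 4 = 0$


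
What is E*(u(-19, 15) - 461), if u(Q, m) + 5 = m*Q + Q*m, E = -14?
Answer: 14504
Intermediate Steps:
u(Q, m) = -5 + 2*Q*m (u(Q, m) = -5 + (m*Q + Q*m) = -5 + (Q*m + Q*m) = -5 + 2*Q*m)
E*(u(-19, 15) - 461) = -14*((-5 + 2*(-19)*15) - 461) = -14*((-5 - 570) - 461) = -14*(-575 - 461) = -14*(-1036) = 14504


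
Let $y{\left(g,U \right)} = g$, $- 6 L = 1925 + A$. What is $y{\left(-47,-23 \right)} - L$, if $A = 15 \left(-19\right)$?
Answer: $\frac{679}{3} \approx 226.33$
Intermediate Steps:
$A = -285$
$L = - \frac{820}{3}$ ($L = - \frac{1925 - 285}{6} = \left(- \frac{1}{6}\right) 1640 = - \frac{820}{3} \approx -273.33$)
$y{\left(-47,-23 \right)} - L = -47 - - \frac{820}{3} = -47 + \frac{820}{3} = \frac{679}{3}$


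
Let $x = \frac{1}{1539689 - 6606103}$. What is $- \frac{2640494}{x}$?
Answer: $13377835768516$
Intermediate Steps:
$x = - \frac{1}{5066414}$ ($x = \frac{1}{-5066414} = - \frac{1}{5066414} \approx -1.9738 \cdot 10^{-7}$)
$- \frac{2640494}{x} = - \frac{2640494}{- \frac{1}{5066414}} = \left(-2640494\right) \left(-5066414\right) = 13377835768516$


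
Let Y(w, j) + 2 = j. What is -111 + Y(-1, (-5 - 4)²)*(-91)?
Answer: -7300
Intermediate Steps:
Y(w, j) = -2 + j
-111 + Y(-1, (-5 - 4)²)*(-91) = -111 + (-2 + (-5 - 4)²)*(-91) = -111 + (-2 + (-9)²)*(-91) = -111 + (-2 + 81)*(-91) = -111 + 79*(-91) = -111 - 7189 = -7300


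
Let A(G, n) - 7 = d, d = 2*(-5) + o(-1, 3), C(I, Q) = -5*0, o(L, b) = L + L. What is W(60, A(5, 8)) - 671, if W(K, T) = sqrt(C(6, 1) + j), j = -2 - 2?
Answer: -671 + 2*I ≈ -671.0 + 2.0*I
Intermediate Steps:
o(L, b) = 2*L
C(I, Q) = 0
d = -12 (d = 2*(-5) + 2*(-1) = -10 - 2 = -12)
j = -4
A(G, n) = -5 (A(G, n) = 7 - 12 = -5)
W(K, T) = 2*I (W(K, T) = sqrt(0 - 4) = sqrt(-4) = 2*I)
W(60, A(5, 8)) - 671 = 2*I - 671 = -671 + 2*I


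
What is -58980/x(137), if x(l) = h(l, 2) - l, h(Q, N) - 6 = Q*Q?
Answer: -29490/9319 ≈ -3.1645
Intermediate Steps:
h(Q, N) = 6 + Q² (h(Q, N) = 6 + Q*Q = 6 + Q²)
x(l) = 6 + l² - l (x(l) = (6 + l²) - l = 6 + l² - l)
-58980/x(137) = -58980/(6 + 137² - 1*137) = -58980/(6 + 18769 - 137) = -58980/18638 = -58980*1/18638 = -29490/9319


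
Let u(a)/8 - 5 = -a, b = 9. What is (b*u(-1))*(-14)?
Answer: -6048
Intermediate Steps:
u(a) = 40 - 8*a (u(a) = 40 + 8*(-a) = 40 - 8*a)
(b*u(-1))*(-14) = (9*(40 - 8*(-1)))*(-14) = (9*(40 + 8))*(-14) = (9*48)*(-14) = 432*(-14) = -6048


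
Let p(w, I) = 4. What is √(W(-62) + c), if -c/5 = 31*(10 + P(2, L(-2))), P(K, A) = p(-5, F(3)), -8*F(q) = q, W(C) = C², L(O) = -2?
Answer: 3*√186 ≈ 40.915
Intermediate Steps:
F(q) = -q/8
P(K, A) = 4
c = -2170 (c = -155*(10 + 4) = -155*14 = -5*434 = -2170)
√(W(-62) + c) = √((-62)² - 2170) = √(3844 - 2170) = √1674 = 3*√186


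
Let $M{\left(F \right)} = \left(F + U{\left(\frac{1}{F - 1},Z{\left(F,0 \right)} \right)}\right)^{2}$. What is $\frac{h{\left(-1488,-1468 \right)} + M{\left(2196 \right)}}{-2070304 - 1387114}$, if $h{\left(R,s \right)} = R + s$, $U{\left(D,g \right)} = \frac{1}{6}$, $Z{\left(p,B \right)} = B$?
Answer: $- \frac{173526913}{124467048} \approx -1.3942$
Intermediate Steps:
$U{\left(D,g \right)} = \frac{1}{6}$
$M{\left(F \right)} = \left(\frac{1}{6} + F\right)^{2}$ ($M{\left(F \right)} = \left(F + \frac{1}{6}\right)^{2} = \left(\frac{1}{6} + F\right)^{2}$)
$\frac{h{\left(-1488,-1468 \right)} + M{\left(2196 \right)}}{-2070304 - 1387114} = \frac{\left(-1488 - 1468\right) + \frac{\left(1 + 6 \cdot 2196\right)^{2}}{36}}{-2070304 - 1387114} = \frac{-2956 + \frac{\left(1 + 13176\right)^{2}}{36}}{-3457418} = \left(-2956 + \frac{13177^{2}}{36}\right) \left(- \frac{1}{3457418}\right) = \left(-2956 + \frac{1}{36} \cdot 173633329\right) \left(- \frac{1}{3457418}\right) = \left(-2956 + \frac{173633329}{36}\right) \left(- \frac{1}{3457418}\right) = \frac{173526913}{36} \left(- \frac{1}{3457418}\right) = - \frac{173526913}{124467048}$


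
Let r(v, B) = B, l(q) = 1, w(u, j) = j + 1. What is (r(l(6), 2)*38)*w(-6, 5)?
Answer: 456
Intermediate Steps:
w(u, j) = 1 + j
(r(l(6), 2)*38)*w(-6, 5) = (2*38)*(1 + 5) = 76*6 = 456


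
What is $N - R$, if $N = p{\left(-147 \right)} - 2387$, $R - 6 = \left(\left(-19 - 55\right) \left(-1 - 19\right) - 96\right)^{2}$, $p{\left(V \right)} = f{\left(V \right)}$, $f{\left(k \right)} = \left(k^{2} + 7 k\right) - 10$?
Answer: $-1897279$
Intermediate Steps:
$f{\left(k \right)} = -10 + k^{2} + 7 k$
$p{\left(V \right)} = -10 + V^{2} + 7 V$
$R = 1915462$ ($R = 6 + \left(\left(-19 - 55\right) \left(-1 - 19\right) - 96\right)^{2} = 6 + \left(\left(-74\right) \left(-20\right) - 96\right)^{2} = 6 + \left(1480 - 96\right)^{2} = 6 + 1384^{2} = 6 + 1915456 = 1915462$)
$N = 18183$ ($N = \left(-10 + \left(-147\right)^{2} + 7 \left(-147\right)\right) - 2387 = \left(-10 + 21609 - 1029\right) - 2387 = 20570 - 2387 = 18183$)
$N - R = 18183 - 1915462 = -1897279$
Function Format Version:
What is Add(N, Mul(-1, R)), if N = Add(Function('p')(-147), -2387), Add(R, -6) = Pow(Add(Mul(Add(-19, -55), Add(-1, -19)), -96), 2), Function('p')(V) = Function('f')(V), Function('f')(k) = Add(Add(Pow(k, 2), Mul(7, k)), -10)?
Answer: -1897279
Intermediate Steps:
Function('f')(k) = Add(-10, Pow(k, 2), Mul(7, k))
Function('p')(V) = Add(-10, Pow(V, 2), Mul(7, V))
R = 1915462 (R = Add(6, Pow(Add(Mul(Add(-19, -55), Add(-1, -19)), -96), 2)) = Add(6, Pow(Add(Mul(-74, -20), -96), 2)) = Add(6, Pow(Add(1480, -96), 2)) = Add(6, Pow(1384, 2)) = Add(6, 1915456) = 1915462)
N = 18183 (N = Add(Add(-10, Pow(-147, 2), Mul(7, -147)), -2387) = Add(Add(-10, 21609, -1029), -2387) = Add(20570, -2387) = 18183)
Add(N, Mul(-1, R)) = Add(18183, Mul(-1, 1915462)) = Add(18183, -1915462) = -1897279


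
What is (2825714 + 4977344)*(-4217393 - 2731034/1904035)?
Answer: -62659075515653050762/1904035 ≈ -3.2909e+13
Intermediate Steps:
(2825714 + 4977344)*(-4217393 - 2731034/1904035) = 7803058*(-4217393 - 2731034*1/1904035) = 7803058*(-4217393 - 2731034/1904035) = 7803058*(-8030066611789/1904035) = -62659075515653050762/1904035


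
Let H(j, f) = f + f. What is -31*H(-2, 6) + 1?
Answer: -371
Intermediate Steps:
H(j, f) = 2*f
-31*H(-2, 6) + 1 = -62*6 + 1 = -31*12 + 1 = -372 + 1 = -371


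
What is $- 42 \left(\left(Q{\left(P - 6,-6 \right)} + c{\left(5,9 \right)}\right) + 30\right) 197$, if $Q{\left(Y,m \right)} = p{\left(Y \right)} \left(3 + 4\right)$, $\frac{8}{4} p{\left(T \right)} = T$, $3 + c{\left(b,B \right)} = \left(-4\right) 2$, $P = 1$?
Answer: $-12411$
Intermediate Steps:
$c{\left(b,B \right)} = -11$ ($c{\left(b,B \right)} = -3 - 8 = -11$)
$p{\left(T \right)} = \frac{T}{2}$
$Q{\left(Y,m \right)} = \frac{7 Y}{2}$ ($Q{\left(Y,m \right)} = \frac{Y}{2} \left(3 + 4\right) = \frac{Y}{2} \cdot 7 = \frac{7 Y}{2}$)
$- 42 \left(\left(Q{\left(P - 6,-6 \right)} + c{\left(5,9 \right)}\right) + 30\right) 197 = - 42 \left(\left(\frac{7 \left(1 - 6\right)}{2} - 11\right) + 30\right) 197 = - 42 \left(\left(\frac{7}{2} \left(-5\right) - 11\right) + 30\right) 197 = - 42 \left(\left(- \frac{35}{2} - 11\right) + 30\right) 197 = - 42 \left(- \frac{57}{2} + 30\right) 197 = \left(-42\right) \frac{3}{2} \cdot 197 = \left(-63\right) 197 = -12411$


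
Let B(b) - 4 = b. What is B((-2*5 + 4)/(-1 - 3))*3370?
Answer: 18535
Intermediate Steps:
B(b) = 4 + b
B((-2*5 + 4)/(-1 - 3))*3370 = (4 + (-2*5 + 4)/(-1 - 3))*3370 = (4 + (-10 + 4)/(-4))*3370 = (4 - 6*(-1/4))*3370 = (4 + 3/2)*3370 = (11/2)*3370 = 18535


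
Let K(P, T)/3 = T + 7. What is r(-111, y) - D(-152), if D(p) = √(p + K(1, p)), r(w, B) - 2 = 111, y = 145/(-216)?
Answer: 113 - I*√587 ≈ 113.0 - 24.228*I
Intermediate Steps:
K(P, T) = 21 + 3*T (K(P, T) = 3*(T + 7) = 3*(7 + T) = 21 + 3*T)
y = -145/216 (y = 145*(-1/216) = -145/216 ≈ -0.67130)
r(w, B) = 113 (r(w, B) = 2 + 111 = 113)
D(p) = √(21 + 4*p) (D(p) = √(p + (21 + 3*p)) = √(21 + 4*p))
r(-111, y) - D(-152) = 113 - √(21 + 4*(-152)) = 113 - √(21 - 608) = 113 - √(-587) = 113 - I*√587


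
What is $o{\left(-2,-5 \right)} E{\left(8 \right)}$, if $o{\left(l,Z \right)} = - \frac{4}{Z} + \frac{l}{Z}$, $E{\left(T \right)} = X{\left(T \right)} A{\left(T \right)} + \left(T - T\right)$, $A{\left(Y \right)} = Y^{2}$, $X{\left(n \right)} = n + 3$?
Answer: $\frac{4224}{5} \approx 844.8$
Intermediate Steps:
$X{\left(n \right)} = 3 + n$
$E{\left(T \right)} = T^{2} \left(3 + T\right)$ ($E{\left(T \right)} = \left(3 + T\right) T^{2} + \left(T - T\right) = T^{2} \left(3 + T\right) + 0 = T^{2} \left(3 + T\right)$)
$o{\left(-2,-5 \right)} E{\left(8 \right)} = \frac{-4 - 2}{-5} \cdot 8^{2} \left(3 + 8\right) = \left(- \frac{1}{5}\right) \left(-6\right) 64 \cdot 11 = \frac{6}{5} \cdot 704 = \frac{4224}{5}$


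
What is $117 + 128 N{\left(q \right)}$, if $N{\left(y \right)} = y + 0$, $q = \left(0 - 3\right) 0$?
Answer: $117$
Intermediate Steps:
$q = 0$ ($q = \left(-3\right) 0 = 0$)
$N{\left(y \right)} = y$
$117 + 128 N{\left(q \right)} = 117 + 128 \cdot 0 = 117 + 0 = 117$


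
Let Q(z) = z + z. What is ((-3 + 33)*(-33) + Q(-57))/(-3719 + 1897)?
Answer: 552/911 ≈ 0.60593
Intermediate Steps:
Q(z) = 2*z
((-3 + 33)*(-33) + Q(-57))/(-3719 + 1897) = ((-3 + 33)*(-33) + 2*(-57))/(-3719 + 1897) = (30*(-33) - 114)/(-1822) = (-990 - 114)*(-1/1822) = -1104*(-1/1822) = 552/911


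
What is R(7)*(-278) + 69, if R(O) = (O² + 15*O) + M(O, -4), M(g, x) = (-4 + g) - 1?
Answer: -43299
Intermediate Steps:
M(g, x) = -5 + g
R(O) = -5 + O² + 16*O (R(O) = (O² + 15*O) + (-5 + O) = -5 + O² + 16*O)
R(7)*(-278) + 69 = (-5 + 7² + 16*7)*(-278) + 69 = (-5 + 49 + 112)*(-278) + 69 = 156*(-278) + 69 = -43368 + 69 = -43299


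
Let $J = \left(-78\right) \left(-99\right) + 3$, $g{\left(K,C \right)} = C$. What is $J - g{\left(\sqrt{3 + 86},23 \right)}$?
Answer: $7702$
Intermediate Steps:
$J = 7725$ ($J = 7722 + 3 = 7725$)
$J - g{\left(\sqrt{3 + 86},23 \right)} = 7725 - 23 = 7702$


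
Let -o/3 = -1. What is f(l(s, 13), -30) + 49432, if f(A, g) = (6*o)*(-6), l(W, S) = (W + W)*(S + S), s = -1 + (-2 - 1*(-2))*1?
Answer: 49324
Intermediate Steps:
o = 3 (o = -3*(-1) = 3)
s = -1 (s = -1 + (-2 + 2)*1 = -1 + 0*1 = -1 + 0 = -1)
l(W, S) = 4*S*W (l(W, S) = (2*W)*(2*S) = 4*S*W)
f(A, g) = -108 (f(A, g) = (6*3)*(-6) = 18*(-6) = -108)
f(l(s, 13), -30) + 49432 = -108 + 49432 = 49324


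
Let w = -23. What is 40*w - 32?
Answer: -952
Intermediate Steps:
40*w - 32 = 40*(-23) - 32 = -920 - 32 = -952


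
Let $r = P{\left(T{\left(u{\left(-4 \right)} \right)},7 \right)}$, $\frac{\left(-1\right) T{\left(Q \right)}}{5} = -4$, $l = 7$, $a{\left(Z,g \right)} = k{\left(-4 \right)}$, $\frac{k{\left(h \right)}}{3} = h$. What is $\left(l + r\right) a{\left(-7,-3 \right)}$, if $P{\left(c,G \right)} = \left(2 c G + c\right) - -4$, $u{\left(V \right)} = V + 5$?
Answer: $-3732$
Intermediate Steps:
$k{\left(h \right)} = 3 h$
$a{\left(Z,g \right)} = -12$ ($a{\left(Z,g \right)} = 3 \left(-4\right) = -12$)
$u{\left(V \right)} = 5 + V$
$T{\left(Q \right)} = 20$ ($T{\left(Q \right)} = \left(-5\right) \left(-4\right) = 20$)
$P{\left(c,G \right)} = 4 + c + 2 G c$ ($P{\left(c,G \right)} = \left(2 G c + c\right) + 4 = \left(c + 2 G c\right) + 4 = 4 + c + 2 G c$)
$r = 304$ ($r = 4 + 20 + 2 \cdot 7 \cdot 20 = 4 + 20 + 280 = 304$)
$\left(l + r\right) a{\left(-7,-3 \right)} = \left(7 + 304\right) \left(-12\right) = 311 \left(-12\right) = -3732$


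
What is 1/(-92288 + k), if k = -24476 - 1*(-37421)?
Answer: -1/79343 ≈ -1.2604e-5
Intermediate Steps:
k = 12945 (k = -24476 + 37421 = 12945)
1/(-92288 + k) = 1/(-92288 + 12945) = 1/(-79343) = -1/79343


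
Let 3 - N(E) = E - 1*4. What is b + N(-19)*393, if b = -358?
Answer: 9860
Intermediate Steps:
N(E) = 7 - E (N(E) = 3 - (E - 1*4) = 3 - (E - 4) = 3 - (-4 + E) = 3 + (4 - E) = 7 - E)
b + N(-19)*393 = -358 + (7 - 1*(-19))*393 = -358 + (7 + 19)*393 = -358 + 26*393 = -358 + 10218 = 9860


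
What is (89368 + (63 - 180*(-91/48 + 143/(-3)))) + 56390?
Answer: 618969/4 ≈ 1.5474e+5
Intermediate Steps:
(89368 + (63 - 180*(-91/48 + 143/(-3)))) + 56390 = (89368 + (63 - 180*(-91*1/48 + 143*(-⅓)))) + 56390 = (89368 + (63 - 180*(-91/48 - 143/3))) + 56390 = (89368 + (63 - 180*(-793/16))) + 56390 = (89368 + (63 + 35685/4)) + 56390 = (89368 + 35937/4) + 56390 = 393409/4 + 56390 = 618969/4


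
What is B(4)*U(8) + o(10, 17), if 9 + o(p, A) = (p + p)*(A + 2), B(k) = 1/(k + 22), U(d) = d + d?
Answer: 4831/13 ≈ 371.62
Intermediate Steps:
U(d) = 2*d
B(k) = 1/(22 + k)
o(p, A) = -9 + 2*p*(2 + A) (o(p, A) = -9 + (p + p)*(A + 2) = -9 + (2*p)*(2 + A) = -9 + 2*p*(2 + A))
B(4)*U(8) + o(10, 17) = (2*8)/(22 + 4) + (-9 + 4*10 + 2*17*10) = 16/26 + (-9 + 40 + 340) = (1/26)*16 + 371 = 8/13 + 371 = 4831/13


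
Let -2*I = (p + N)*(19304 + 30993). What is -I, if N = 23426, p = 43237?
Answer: 3352948911/2 ≈ 1.6765e+9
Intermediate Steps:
I = -3352948911/2 (I = -(43237 + 23426)*(19304 + 30993)/2 = -66663*50297/2 = -½*3352948911 = -3352948911/2 ≈ -1.6765e+9)
-I = -1*(-3352948911/2) = 3352948911/2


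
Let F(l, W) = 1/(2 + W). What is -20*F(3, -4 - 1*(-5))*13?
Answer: -260/3 ≈ -86.667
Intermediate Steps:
-20*F(3, -4 - 1*(-5))*13 = -20/(2 + (-4 - 1*(-5)))*13 = -20/(2 + (-4 + 5))*13 = -20/(2 + 1)*13 = -20/3*13 = -260/3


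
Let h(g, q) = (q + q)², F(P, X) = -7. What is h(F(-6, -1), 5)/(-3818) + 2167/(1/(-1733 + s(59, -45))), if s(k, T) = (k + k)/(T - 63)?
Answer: -387374372423/103086 ≈ -3.7578e+6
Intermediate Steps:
h(g, q) = 4*q² (h(g, q) = (2*q)² = 4*q²)
s(k, T) = 2*k/(-63 + T) (s(k, T) = (2*k)/(-63 + T) = 2*k/(-63 + T))
h(F(-6, -1), 5)/(-3818) + 2167/(1/(-1733 + s(59, -45))) = (4*5²)/(-3818) + 2167/(1/(-1733 + 2*59/(-63 - 45))) = (4*25)*(-1/3818) + 2167/(1/(-1733 + 2*59/(-108))) = 100*(-1/3818) + 2167/(1/(-1733 + 2*59*(-1/108))) = -50/1909 + 2167/(1/(-1733 - 59/54)) = -50/1909 + 2167/(1/(-93641/54)) = -50/1909 + 2167/(-54/93641) = -50/1909 + 2167*(-93641/54) = -50/1909 - 202920047/54 = -387374372423/103086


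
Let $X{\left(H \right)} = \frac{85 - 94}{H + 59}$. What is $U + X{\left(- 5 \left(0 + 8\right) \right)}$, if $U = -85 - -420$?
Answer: $\frac{6356}{19} \approx 334.53$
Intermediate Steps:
$X{\left(H \right)} = - \frac{9}{59 + H}$
$U = 335$ ($U = -85 + 420 = 335$)
$U + X{\left(- 5 \left(0 + 8\right) \right)} = 335 - \frac{9}{59 - 5 \left(0 + 8\right)} = 335 - \frac{9}{59 - 40} = 335 - \frac{9}{19} = \frac{6356}{19}$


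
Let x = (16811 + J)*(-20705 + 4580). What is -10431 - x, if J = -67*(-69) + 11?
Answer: 345790194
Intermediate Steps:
J = 4634 (J = 4623 + 11 = 4634)
x = -345800625 (x = (16811 + 4634)*(-20705 + 4580) = 21445*(-16125) = -345800625)
-10431 - x = -10431 - 1*(-345800625) = -10431 + 345800625 = 345790194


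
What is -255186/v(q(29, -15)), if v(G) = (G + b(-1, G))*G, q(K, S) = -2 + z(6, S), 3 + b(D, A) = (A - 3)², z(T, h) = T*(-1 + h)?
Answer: 127593/494900 ≈ 0.25782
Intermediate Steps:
b(D, A) = -3 + (-3 + A)² (b(D, A) = -3 + (A - 3)² = -3 + (-3 + A)²)
q(K, S) = -8 + 6*S (q(K, S) = -2 + 6*(-1 + S) = -2 + (-6 + 6*S) = -8 + 6*S)
v(G) = G*(-3 + G + (-3 + G)²) (v(G) = (G + (-3 + (-3 + G)²))*G = (-3 + G + (-3 + G)²)*G = G*(-3 + G + (-3 + G)²))
-255186/v(q(29, -15)) = -255186*1/((-8 + 6*(-15))*(-3 + (-8 + 6*(-15)) + (-3 + (-8 + 6*(-15)))²)) = -255186*1/((-8 - 90)*(-3 + (-8 - 90) + (-3 + (-8 - 90))²)) = -255186*(-1/(98*(-3 - 98 + (-3 - 98)²))) = -255186*(-1/(98*(-3 - 98 + (-101)²))) = -255186*(-1/(98*(-3 - 98 + 10201))) = -255186/((-98*10100)) = -255186/(-989800) = -255186*(-1/989800) = 127593/494900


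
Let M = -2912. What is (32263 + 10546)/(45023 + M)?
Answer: 42809/42111 ≈ 1.0166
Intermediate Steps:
(32263 + 10546)/(45023 + M) = (32263 + 10546)/(45023 - 2912) = 42809/42111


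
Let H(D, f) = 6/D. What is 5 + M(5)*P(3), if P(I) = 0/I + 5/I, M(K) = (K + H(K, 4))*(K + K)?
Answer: 325/3 ≈ 108.33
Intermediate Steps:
M(K) = 2*K*(K + 6/K) (M(K) = (K + 6/K)*(K + K) = (K + 6/K)*(2*K) = 2*K*(K + 6/K))
P(I) = 5/I (P(I) = 0 + 5/I = 5/I)
5 + M(5)*P(3) = 5 + (12 + 2*5²)*(5/3) = 5 + (12 + 2*25)*(5*(⅓)) = 5 + (12 + 50)*(5/3) = 5 + 62*(5/3) = 5 + 310/3 = 325/3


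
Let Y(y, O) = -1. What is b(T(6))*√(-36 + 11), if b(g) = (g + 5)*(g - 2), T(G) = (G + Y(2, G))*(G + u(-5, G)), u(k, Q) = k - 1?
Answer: -50*I ≈ -50.0*I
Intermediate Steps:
u(k, Q) = -1 + k
T(G) = (-1 + G)*(-6 + G) (T(G) = (G - 1)*(G + (-1 - 5)) = (-1 + G)*(G - 6) = (-1 + G)*(-6 + G))
b(g) = (-2 + g)*(5 + g) (b(g) = (5 + g)*(-2 + g) = (-2 + g)*(5 + g))
b(T(6))*√(-36 + 11) = (-10 + (6 + 6² - 7*6)² + 3*(6 + 6² - 7*6))*√(-36 + 11) = (-10 + (6 + 36 - 42)² + 3*(6 + 36 - 42))*√(-25) = (-10 + 0² + 3*0)*(5*I) = (-10 + 0 + 0)*(5*I) = -50*I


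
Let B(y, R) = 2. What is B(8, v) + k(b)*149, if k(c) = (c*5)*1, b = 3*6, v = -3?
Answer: 13412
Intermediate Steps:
b = 18
k(c) = 5*c (k(c) = (5*c)*1 = 5*c)
B(8, v) + k(b)*149 = 2 + (5*18)*149 = 2 + 90*149 = 2 + 13410 = 13412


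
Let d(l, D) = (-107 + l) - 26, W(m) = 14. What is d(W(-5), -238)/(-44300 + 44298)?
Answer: 119/2 ≈ 59.500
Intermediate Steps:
d(l, D) = -133 + l
d(W(-5), -238)/(-44300 + 44298) = (-133 + 14)/(-44300 + 44298) = -119/(-2) = -119*(-½) = 119/2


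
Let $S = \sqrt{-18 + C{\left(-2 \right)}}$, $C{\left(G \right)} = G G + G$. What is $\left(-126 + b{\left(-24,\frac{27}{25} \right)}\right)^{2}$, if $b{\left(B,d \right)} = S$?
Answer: $15860 - 1008 i \approx 15860.0 - 1008.0 i$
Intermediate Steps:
$C{\left(G \right)} = G + G^{2}$ ($C{\left(G \right)} = G^{2} + G = G + G^{2}$)
$S = 4 i$ ($S = \sqrt{-18 - 2 \left(1 - 2\right)} = \sqrt{-18 - -2} = \sqrt{-18 + 2} = \sqrt{-16} = 4 i \approx 4.0 i$)
$b{\left(B,d \right)} = 4 i$
$\left(-126 + b{\left(-24,\frac{27}{25} \right)}\right)^{2} = \left(-126 + 4 i\right)^{2}$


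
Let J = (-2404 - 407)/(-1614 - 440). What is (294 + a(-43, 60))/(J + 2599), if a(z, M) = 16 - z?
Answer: 725062/5341157 ≈ 0.13575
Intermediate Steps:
J = 2811/2054 (J = -2811/(-2054) = -2811*(-1/2054) = 2811/2054 ≈ 1.3685)
(294 + a(-43, 60))/(J + 2599) = (294 + (16 - 1*(-43)))/(2811/2054 + 2599) = (294 + (16 + 43))/(5341157/2054) = (294 + 59)*(2054/5341157) = 353*(2054/5341157) = 725062/5341157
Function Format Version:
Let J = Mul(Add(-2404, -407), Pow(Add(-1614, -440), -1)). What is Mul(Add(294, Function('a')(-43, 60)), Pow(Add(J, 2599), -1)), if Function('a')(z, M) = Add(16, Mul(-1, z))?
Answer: Rational(725062, 5341157) ≈ 0.13575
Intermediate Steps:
J = Rational(2811, 2054) (J = Mul(-2811, Pow(-2054, -1)) = Mul(-2811, Rational(-1, 2054)) = Rational(2811, 2054) ≈ 1.3685)
Mul(Add(294, Function('a')(-43, 60)), Pow(Add(J, 2599), -1)) = Mul(Add(294, Add(16, Mul(-1, -43))), Pow(Add(Rational(2811, 2054), 2599), -1)) = Mul(Add(294, Add(16, 43)), Pow(Rational(5341157, 2054), -1)) = Mul(Add(294, 59), Rational(2054, 5341157)) = Mul(353, Rational(2054, 5341157)) = Rational(725062, 5341157)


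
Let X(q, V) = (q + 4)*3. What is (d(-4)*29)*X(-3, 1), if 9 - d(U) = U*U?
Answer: -609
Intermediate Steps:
d(U) = 9 - U² (d(U) = 9 - U*U = 9 - U²)
X(q, V) = 12 + 3*q (X(q, V) = (4 + q)*3 = 12 + 3*q)
(d(-4)*29)*X(-3, 1) = ((9 - 1*(-4)²)*29)*(12 + 3*(-3)) = ((9 - 1*16)*29)*(12 - 9) = ((9 - 16)*29)*3 = -7*29*3 = -203*3 = -609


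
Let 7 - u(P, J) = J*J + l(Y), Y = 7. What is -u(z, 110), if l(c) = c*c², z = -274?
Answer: 12436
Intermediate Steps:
l(c) = c³
u(P, J) = -336 - J² (u(P, J) = 7 - (J*J + 7³) = 7 - (J² + 343) = 7 - (343 + J²) = 7 + (-343 - J²) = -336 - J²)
-u(z, 110) = -(-336 - 1*110²) = -(-336 - 1*12100) = -(-336 - 12100) = -1*(-12436) = 12436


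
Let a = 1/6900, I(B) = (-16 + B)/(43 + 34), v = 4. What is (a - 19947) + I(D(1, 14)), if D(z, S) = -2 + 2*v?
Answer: -10597910023/531300 ≈ -19947.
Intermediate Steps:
D(z, S) = 6 (D(z, S) = -2 + 2*4 = -2 + 8 = 6)
I(B) = -16/77 + B/77 (I(B) = (-16 + B)/77 = (-16 + B)*(1/77) = -16/77 + B/77)
a = 1/6900 ≈ 0.00014493
(a - 19947) + I(D(1, 14)) = (1/6900 - 19947) + (-16/77 + (1/77)*6) = -137634299/6900 + (-16/77 + 6/77) = -137634299/6900 - 10/77 = -10597910023/531300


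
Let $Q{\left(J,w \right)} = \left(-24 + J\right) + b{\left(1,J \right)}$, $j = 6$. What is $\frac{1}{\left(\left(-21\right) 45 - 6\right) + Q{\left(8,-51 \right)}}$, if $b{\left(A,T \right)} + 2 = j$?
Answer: $- \frac{1}{963} \approx -0.0010384$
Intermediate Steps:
$b{\left(A,T \right)} = 4$ ($b{\left(A,T \right)} = -2 + 6 = 4$)
$Q{\left(J,w \right)} = -20 + J$ ($Q{\left(J,w \right)} = \left(-24 + J\right) + 4 = -20 + J$)
$\frac{1}{\left(\left(-21\right) 45 - 6\right) + Q{\left(8,-51 \right)}} = \frac{1}{\left(\left(-21\right) 45 - 6\right) + \left(-20 + 8\right)} = \frac{1}{\left(-945 - 6\right) - 12} = \frac{1}{-951 - 12} = \frac{1}{-963} = - \frac{1}{963}$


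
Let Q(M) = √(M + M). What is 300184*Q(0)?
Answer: 0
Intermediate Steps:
Q(M) = √2*√M (Q(M) = √(2*M) = √2*√M)
300184*Q(0) = 300184*(√2*√0) = 300184*(√2*0) = 300184*0 = 0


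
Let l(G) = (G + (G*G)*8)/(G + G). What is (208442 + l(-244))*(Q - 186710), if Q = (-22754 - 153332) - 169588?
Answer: -110451845136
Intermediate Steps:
Q = -345674 (Q = -176086 - 169588 = -345674)
l(G) = (G + 8*G²)/(2*G) (l(G) = (G + G²*8)/((2*G)) = (G + 8*G²)*(1/(2*G)) = (G + 8*G²)/(2*G))
(208442 + l(-244))*(Q - 186710) = (208442 + (½ + 4*(-244)))*(-345674 - 186710) = (208442 + (½ - 976))*(-532384) = (208442 - 1951/2)*(-532384) = (414933/2)*(-532384) = -110451845136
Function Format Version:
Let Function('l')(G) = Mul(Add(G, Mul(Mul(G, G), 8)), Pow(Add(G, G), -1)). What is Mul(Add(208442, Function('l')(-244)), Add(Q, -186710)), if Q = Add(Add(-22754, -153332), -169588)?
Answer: -110451845136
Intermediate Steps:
Q = -345674 (Q = Add(-176086, -169588) = -345674)
Function('l')(G) = Mul(Rational(1, 2), Pow(G, -1), Add(G, Mul(8, Pow(G, 2)))) (Function('l')(G) = Mul(Add(G, Mul(Pow(G, 2), 8)), Pow(Mul(2, G), -1)) = Mul(Add(G, Mul(8, Pow(G, 2))), Mul(Rational(1, 2), Pow(G, -1))) = Mul(Rational(1, 2), Pow(G, -1), Add(G, Mul(8, Pow(G, 2)))))
Mul(Add(208442, Function('l')(-244)), Add(Q, -186710)) = Mul(Add(208442, Add(Rational(1, 2), Mul(4, -244))), Add(-345674, -186710)) = Mul(Add(208442, Add(Rational(1, 2), -976)), -532384) = Mul(Add(208442, Rational(-1951, 2)), -532384) = Mul(Rational(414933, 2), -532384) = -110451845136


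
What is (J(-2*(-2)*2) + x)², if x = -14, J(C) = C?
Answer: 36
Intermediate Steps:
(J(-2*(-2)*2) + x)² = (-2*(-2)*2 - 14)² = (4*2 - 14)² = (8 - 14)² = (-6)² = 36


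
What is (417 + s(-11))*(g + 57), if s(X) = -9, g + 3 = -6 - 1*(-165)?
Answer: 86904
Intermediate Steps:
g = 156 (g = -3 + (-6 - 1*(-165)) = -3 + (-6 + 165) = -3 + 159 = 156)
(417 + s(-11))*(g + 57) = (417 - 9)*(156 + 57) = 408*213 = 86904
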